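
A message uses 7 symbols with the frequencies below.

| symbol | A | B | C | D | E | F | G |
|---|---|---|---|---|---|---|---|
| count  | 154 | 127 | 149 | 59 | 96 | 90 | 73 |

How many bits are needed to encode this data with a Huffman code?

2073

Build the Huffman tree bottom-up:
merge D(59) and G(73): 132
merge F(90) and E(96): 186
merge B(127) and 132: 259
merge C(149) and A(154): 303
merge 186 and 259: 445
merge 303 and 445: 748
Each symbol's bit-cost is frequency × depth; summing gives 2073 bits (equivalently 132 + 186 + 259 + 303 + 445 + 748).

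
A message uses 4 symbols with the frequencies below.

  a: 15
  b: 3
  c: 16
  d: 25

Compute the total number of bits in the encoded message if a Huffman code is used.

Merge the two smallest weights repeatedly:
combine b(3), a(15) → 18
combine c(16), 18 → 34
combine d(25), 34 → 59
Total encoded bits = sum of merged weights = 18 + 34 + 59 = 111.

111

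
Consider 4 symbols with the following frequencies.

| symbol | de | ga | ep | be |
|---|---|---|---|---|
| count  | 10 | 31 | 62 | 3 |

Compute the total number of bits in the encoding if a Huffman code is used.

163

Greedily combine the two least-frequent nodes:
be(3) + de(10) → 13
13 + ga(31) → 44
44 + ep(62) → 106
The encoded length is the sum of every internal node's weight: 13 + 44 + 106 = 163 bits.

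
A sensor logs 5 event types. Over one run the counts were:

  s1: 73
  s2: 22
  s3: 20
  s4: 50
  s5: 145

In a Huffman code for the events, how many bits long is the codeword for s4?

Repeatedly merge the two smallest:
s3(20) + s2(22) → 42
42 + s4(50) → 92
s1(73) + 92 → 165
s5(145) + 165 → 310
s4 sits 3 levels below the root, so its codeword is 3 bits.

3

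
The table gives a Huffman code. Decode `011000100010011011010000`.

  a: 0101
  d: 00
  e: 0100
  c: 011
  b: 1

cdeebbced

Read left to right; each codeword is recognised as soon as it completes (prefix code):
  011→c | 00→d | 0100→e | 0100→e | 1→b | 1→b | 011→c | 0100→e | 00→d
Decoded message: cdeebbced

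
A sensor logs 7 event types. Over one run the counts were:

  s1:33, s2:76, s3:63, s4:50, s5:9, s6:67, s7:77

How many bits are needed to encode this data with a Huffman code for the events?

1014

Build the Huffman tree bottom-up:
s5(9) + s1(33) → 42
42 + s4(50) → 92
s3(63) + s6(67) → 130
s2(76) + s7(77) → 153
92 + 130 → 222
153 + 222 → 375
Each symbol's bit-cost is frequency × depth; summing gives 1014 bits (equivalently 42 + 92 + 130 + 153 + 222 + 375).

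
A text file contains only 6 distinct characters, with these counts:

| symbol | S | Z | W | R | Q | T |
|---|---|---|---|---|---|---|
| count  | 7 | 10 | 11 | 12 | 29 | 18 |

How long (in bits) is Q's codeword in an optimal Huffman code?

Huffman merges, smallest pair first:
combine S(7), Z(10) → 17
combine W(11), R(12) → 23
combine 17, T(18) → 35
combine 23, Q(29) → 52
combine 35, 52 → 87
The subtree containing Q is merged 2 times, so code length = 2.

2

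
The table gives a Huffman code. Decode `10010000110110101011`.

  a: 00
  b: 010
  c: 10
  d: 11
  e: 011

cbaeebcd

Read left to right; each codeword is recognised as soon as it completes (prefix code):
  10→c | 010→b | 00→a | 011→e | 011→e | 010→b | 10→c | 11→d
Decoded message: cbaeebcd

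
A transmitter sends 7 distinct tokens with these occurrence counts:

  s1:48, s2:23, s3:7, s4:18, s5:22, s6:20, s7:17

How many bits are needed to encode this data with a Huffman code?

417

Greedily combine the two least-frequent nodes:
merge s3(7) and s7(17): 24
merge s4(18) and s6(20): 38
merge s5(22) and s2(23): 45
merge 24 and 38: 62
merge 45 and s1(48): 93
merge 62 and 93: 155
Total encoded bits = sum of merged weights = 24 + 38 + 45 + 62 + 93 + 155 = 417.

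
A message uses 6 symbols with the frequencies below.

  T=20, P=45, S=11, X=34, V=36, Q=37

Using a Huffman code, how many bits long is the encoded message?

462

Greedily combine the two least-frequent nodes:
combine S(11), T(20) → 31
combine 31, X(34) → 65
combine V(36), Q(37) → 73
combine P(45), 65 → 110
combine 73, 110 → 183
Each symbol's bit-cost is frequency × depth; summing gives 462 bits (equivalently 31 + 65 + 73 + 110 + 183).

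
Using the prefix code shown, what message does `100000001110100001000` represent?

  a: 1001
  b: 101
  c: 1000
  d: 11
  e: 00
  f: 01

ceedbeec

Read left to right; each codeword is recognised as soon as it completes (prefix code):
  1000→c | 00→e | 00→e | 11→d | 101→b | 00→e | 00→e | 1000→c
Decoded message: ceedbeec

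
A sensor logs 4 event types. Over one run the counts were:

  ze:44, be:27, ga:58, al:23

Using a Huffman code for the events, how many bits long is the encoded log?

296

Build the Huffman tree bottom-up:
combine al(23), be(27) → 50
combine ze(44), 50 → 94
combine ga(58), 94 → 152
The encoded length is the sum of every internal node's weight: 50 + 94 + 152 = 296 bits.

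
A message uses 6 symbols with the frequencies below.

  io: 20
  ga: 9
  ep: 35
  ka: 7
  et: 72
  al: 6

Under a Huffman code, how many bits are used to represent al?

Build the tree from the bottom:
al(6) + ka(7) → 13
ga(9) + 13 → 22
io(20) + 22 → 42
ep(35) + 42 → 77
et(72) + 77 → 149
al's leaf is at depth 5, giving a 5-bit codeword.

5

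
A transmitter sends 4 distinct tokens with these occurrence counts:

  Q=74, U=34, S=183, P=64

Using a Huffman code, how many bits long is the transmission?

Build the Huffman tree bottom-up:
merge U(34) and P(64): 98
merge Q(74) and 98: 172
merge 172 and S(183): 355
Total encoded bits = sum of merged weights = 98 + 172 + 355 = 625.

625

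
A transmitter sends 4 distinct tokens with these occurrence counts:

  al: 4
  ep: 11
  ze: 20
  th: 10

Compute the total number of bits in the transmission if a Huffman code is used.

Build the Huffman tree bottom-up:
merge al(4) and th(10): 14
merge ep(11) and 14: 25
merge ze(20) and 25: 45
Total encoded bits = sum of merged weights = 14 + 25 + 45 = 84.

84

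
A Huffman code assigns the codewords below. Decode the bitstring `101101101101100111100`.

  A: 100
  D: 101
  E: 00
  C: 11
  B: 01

DDDDACCE

Read left to right; each codeword is recognised as soon as it completes (prefix code):
  101→D | 101→D | 101→D | 101→D | 100→A | 11→C | 11→C | 00→E
Decoded message: DDDDACCE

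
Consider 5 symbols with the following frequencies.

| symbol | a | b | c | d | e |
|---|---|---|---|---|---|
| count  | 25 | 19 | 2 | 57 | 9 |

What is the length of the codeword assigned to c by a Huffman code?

4

Repeatedly merge the two smallest:
merge c(2) and e(9): 11
merge 11 and b(19): 30
merge a(25) and 30: 55
merge 55 and d(57): 112
The subtree containing c is merged 4 times, so code length = 4.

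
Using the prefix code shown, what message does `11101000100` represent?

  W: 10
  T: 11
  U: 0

Read left to right; each codeword is recognised as soon as it completes (prefix code):
  11→T | 10→W | 10→W | 0→U | 0→U | 10→W | 0→U
Decoded message: TWWUUWU

TWWUUWU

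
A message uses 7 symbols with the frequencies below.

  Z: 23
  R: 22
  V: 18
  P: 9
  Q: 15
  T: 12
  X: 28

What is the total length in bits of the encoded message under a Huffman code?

351

Merge the two smallest weights repeatedly:
merge P(9) and T(12): 21
merge Q(15) and V(18): 33
merge 21 and R(22): 43
merge Z(23) and X(28): 51
merge 33 and 43: 76
merge 51 and 76: 127
Each symbol's bit-cost is frequency × depth; summing gives 351 bits (equivalently 21 + 33 + 43 + 51 + 76 + 127).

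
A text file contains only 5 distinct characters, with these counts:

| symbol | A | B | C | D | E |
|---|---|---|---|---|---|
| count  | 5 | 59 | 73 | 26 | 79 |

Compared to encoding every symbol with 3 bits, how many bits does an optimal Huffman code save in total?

211

Fixed-length: 3 bits × 242 symbols = 726 bits.
Huffman merges:
merge A(5) and D(26): 31
merge 31 and B(59): 90
merge C(73) and E(79): 152
merge 90 and 152: 242
Huffman total = 31 + 90 + 152 + 242 = 515 bits.
Saving = 726 − 515 = 211 bits.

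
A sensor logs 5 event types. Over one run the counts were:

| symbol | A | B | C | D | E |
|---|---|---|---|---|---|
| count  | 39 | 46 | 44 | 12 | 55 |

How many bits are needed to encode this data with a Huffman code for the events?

Build the Huffman tree bottom-up:
merge D(12) and A(39): 51
merge C(44) and B(46): 90
merge 51 and E(55): 106
merge 90 and 106: 196
Each symbol's bit-cost is frequency × depth; summing gives 443 bits (equivalently 51 + 90 + 106 + 196).

443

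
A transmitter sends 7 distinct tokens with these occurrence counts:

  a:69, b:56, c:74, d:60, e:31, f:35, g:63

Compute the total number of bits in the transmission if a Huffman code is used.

1087

Greedily combine the two least-frequent nodes:
e(31) + f(35) → 66
b(56) + d(60) → 116
g(63) + 66 → 129
a(69) + c(74) → 143
116 + 129 → 245
143 + 245 → 388
The encoded length is the sum of every internal node's weight: 66 + 116 + 129 + 143 + 245 + 388 = 1087 bits.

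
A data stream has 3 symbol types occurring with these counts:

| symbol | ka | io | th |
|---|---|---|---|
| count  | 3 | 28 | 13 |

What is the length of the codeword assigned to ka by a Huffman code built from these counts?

Huffman merges, smallest pair first:
ka(3) + th(13) → 16
16 + io(28) → 44
ka sits 2 levels below the root, so its codeword is 2 bits.

2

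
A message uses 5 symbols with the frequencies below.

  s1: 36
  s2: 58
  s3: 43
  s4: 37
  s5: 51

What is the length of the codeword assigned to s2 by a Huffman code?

Huffman merges, smallest pair first:
s1(36) + s4(37) → 73
s3(43) + s5(51) → 94
s2(58) + 73 → 131
94 + 131 → 225
The subtree containing s2 is merged 2 times, so code length = 2.

2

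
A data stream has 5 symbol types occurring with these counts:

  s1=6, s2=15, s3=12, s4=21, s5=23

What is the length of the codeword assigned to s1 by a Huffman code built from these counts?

3

Build the tree from the bottom:
combine s1(6), s3(12) → 18
combine s2(15), 18 → 33
combine s4(21), s5(23) → 44
combine 33, 44 → 77
The subtree containing s1 is merged 3 times, so code length = 3.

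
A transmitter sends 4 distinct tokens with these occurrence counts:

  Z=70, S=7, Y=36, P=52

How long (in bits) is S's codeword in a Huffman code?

3

Huffman merges, smallest pair first:
combine S(7), Y(36) → 43
combine 43, P(52) → 95
combine Z(70), 95 → 165
S sits 3 levels below the root, so its codeword is 3 bits.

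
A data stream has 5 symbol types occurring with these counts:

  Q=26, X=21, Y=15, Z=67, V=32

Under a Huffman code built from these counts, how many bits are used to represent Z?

Build the tree from the bottom:
merge Y(15) and X(21): 36
merge Q(26) and V(32): 58
merge 36 and 58: 94
merge Z(67) and 94: 161
Z is merged only at the final step, so code length = 1.

1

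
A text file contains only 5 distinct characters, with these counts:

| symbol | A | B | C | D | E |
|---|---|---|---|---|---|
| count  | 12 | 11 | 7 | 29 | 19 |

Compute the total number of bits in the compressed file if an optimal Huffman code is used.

174

Build the Huffman tree bottom-up:
merge C(7) and B(11): 18
merge A(12) and 18: 30
merge E(19) and D(29): 48
merge 30 and 48: 78
Each symbol's bit-cost is frequency × depth; summing gives 174 bits (equivalently 18 + 30 + 48 + 78).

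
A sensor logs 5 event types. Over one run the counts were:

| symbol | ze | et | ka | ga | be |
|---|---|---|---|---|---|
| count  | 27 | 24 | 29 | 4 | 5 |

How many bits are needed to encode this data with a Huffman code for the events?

Merge the two smallest weights repeatedly:
ga(4) + be(5) → 9
9 + et(24) → 33
ze(27) + ka(29) → 56
33 + 56 → 89
Each symbol's bit-cost is frequency × depth; summing gives 187 bits (equivalently 9 + 33 + 56 + 89).

187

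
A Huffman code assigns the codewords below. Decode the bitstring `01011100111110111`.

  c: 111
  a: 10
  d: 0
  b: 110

dacddcbc

Read left to right; each codeword is recognised as soon as it completes (prefix code):
  0→d | 10→a | 111→c | 0→d | 0→d | 111→c | 110→b | 111→c
Decoded message: dacddcbc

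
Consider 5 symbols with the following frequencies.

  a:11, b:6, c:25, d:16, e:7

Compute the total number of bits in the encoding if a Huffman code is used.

Merge the two smallest weights repeatedly:
merge b(6) and e(7): 13
merge a(11) and 13: 24
merge d(16) and 24: 40
merge c(25) and 40: 65
Each symbol's bit-cost is frequency × depth; summing gives 142 bits (equivalently 13 + 24 + 40 + 65).

142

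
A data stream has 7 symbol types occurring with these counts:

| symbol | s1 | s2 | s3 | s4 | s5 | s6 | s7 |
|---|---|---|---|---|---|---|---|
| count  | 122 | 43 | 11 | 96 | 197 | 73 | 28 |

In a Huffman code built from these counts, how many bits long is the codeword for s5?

2

Repeatedly merge the two smallest:
combine s3(11), s7(28) → 39
combine 39, s2(43) → 82
combine s6(73), 82 → 155
combine s4(96), s1(122) → 218
combine 155, s5(197) → 352
combine 218, 352 → 570
s5 sits 2 levels below the root, so its codeword is 2 bits.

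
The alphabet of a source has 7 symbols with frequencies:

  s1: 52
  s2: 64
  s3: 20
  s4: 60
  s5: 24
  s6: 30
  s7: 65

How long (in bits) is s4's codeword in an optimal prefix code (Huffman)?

3

Build the tree from the bottom:
combine s3(20), s5(24) → 44
combine s6(30), 44 → 74
combine s1(52), s4(60) → 112
combine s2(64), s7(65) → 129
combine 74, 112 → 186
combine 129, 186 → 315
s4 sits 3 levels below the root, so its codeword is 3 bits.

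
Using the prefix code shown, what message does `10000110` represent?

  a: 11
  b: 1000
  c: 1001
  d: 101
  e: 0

Read left to right; each codeword is recognised as soon as it completes (prefix code):
  1000→b | 0→e | 11→a | 0→e
Decoded message: beae

beae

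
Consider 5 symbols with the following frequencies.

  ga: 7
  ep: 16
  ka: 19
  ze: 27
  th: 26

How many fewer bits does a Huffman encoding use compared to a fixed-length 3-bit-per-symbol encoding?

72

Fixed-length: 3 bits × 95 symbols = 285 bits.
Huffman merges:
ga(7) + ep(16) → 23
ka(19) + 23 → 42
th(26) + ze(27) → 53
42 + 53 → 95
Huffman total = 23 + 42 + 53 + 95 = 213 bits.
Saving = 285 − 213 = 72 bits.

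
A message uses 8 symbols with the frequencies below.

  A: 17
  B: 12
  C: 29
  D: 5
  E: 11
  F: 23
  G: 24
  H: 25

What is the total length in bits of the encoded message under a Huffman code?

425

Build the Huffman tree bottom-up:
D(5) + E(11) → 16
B(12) + 16 → 28
A(17) + F(23) → 40
G(24) + H(25) → 49
28 + C(29) → 57
40 + 49 → 89
57 + 89 → 146
Each symbol's bit-cost is frequency × depth; summing gives 425 bits (equivalently 16 + 28 + 40 + 49 + 57 + 89 + 146).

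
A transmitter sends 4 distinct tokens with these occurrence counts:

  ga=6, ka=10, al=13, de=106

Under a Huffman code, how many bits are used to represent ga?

Huffman merges, smallest pair first:
merge ga(6) and ka(10): 16
merge al(13) and 16: 29
merge 29 and de(106): 135
ga sits 3 levels below the root, so its codeword is 3 bits.

3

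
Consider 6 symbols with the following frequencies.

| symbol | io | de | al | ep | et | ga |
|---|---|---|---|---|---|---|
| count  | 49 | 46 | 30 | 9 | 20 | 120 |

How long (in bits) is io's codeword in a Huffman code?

Huffman merges, smallest pair first:
merge ep(9) and et(20): 29
merge 29 and al(30): 59
merge de(46) and io(49): 95
merge 59 and 95: 154
merge ga(120) and 154: 274
io sits 3 levels below the root, so its codeword is 3 bits.

3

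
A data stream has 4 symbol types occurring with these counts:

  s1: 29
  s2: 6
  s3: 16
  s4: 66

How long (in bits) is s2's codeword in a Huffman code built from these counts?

3

Build the tree from the bottom:
s2(6) + s3(16) → 22
22 + s1(29) → 51
51 + s4(66) → 117
s2's leaf is at depth 3, giving a 3-bit codeword.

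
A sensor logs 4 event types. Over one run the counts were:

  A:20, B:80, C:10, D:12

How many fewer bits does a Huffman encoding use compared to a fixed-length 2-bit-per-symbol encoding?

Fixed-length: 2 bits × 122 symbols = 244 bits.
Huffman merges:
C(10) + D(12) → 22
A(20) + 22 → 42
42 + B(80) → 122
Huffman total = 22 + 42 + 122 = 186 bits.
Saving = 244 − 186 = 58 bits.

58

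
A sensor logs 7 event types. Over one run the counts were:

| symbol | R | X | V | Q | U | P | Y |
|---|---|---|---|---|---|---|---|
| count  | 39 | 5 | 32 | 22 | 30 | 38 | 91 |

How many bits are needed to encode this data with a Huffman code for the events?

668

Greedily combine the two least-frequent nodes:
merge X(5) and Q(22): 27
merge 27 and U(30): 57
merge V(32) and P(38): 70
merge R(39) and 57: 96
merge 70 and Y(91): 161
merge 96 and 161: 257
Total encoded bits = sum of merged weights = 27 + 57 + 70 + 96 + 161 + 257 = 668.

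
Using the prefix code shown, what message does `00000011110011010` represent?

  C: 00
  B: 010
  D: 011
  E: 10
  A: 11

Read left to right; each codeword is recognised as soon as it completes (prefix code):
  00→C | 00→C | 00→C | 11→A | 11→A | 00→C | 11→A | 010→B
Decoded message: CCCAACAB

CCCAACAB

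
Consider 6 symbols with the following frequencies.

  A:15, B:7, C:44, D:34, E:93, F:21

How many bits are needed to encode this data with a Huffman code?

477

Build the Huffman tree bottom-up:
B(7) + A(15) → 22
F(21) + 22 → 43
D(34) + 43 → 77
C(44) + 77 → 121
E(93) + 121 → 214
Each symbol's bit-cost is frequency × depth; summing gives 477 bits (equivalently 22 + 43 + 77 + 121 + 214).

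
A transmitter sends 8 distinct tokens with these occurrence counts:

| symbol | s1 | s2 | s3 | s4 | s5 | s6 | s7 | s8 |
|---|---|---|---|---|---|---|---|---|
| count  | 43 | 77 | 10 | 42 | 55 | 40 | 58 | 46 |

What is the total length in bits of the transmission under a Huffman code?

Build the Huffman tree bottom-up:
s3(10) + s6(40) → 50
s4(42) + s1(43) → 85
s8(46) + 50 → 96
s5(55) + s7(58) → 113
s2(77) + 85 → 162
96 + 113 → 209
162 + 209 → 371
The encoded length is the sum of every internal node's weight: 50 + 85 + 96 + 113 + 162 + 209 + 371 = 1086 bits.

1086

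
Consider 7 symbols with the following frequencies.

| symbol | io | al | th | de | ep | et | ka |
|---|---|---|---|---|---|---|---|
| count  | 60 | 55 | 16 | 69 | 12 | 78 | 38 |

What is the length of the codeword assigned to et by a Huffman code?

2

Repeatedly merge the two smallest:
ep(12) + th(16) → 28
28 + ka(38) → 66
al(55) + io(60) → 115
66 + de(69) → 135
et(78) + 115 → 193
135 + 193 → 328
The subtree containing et is merged 2 times, so code length = 2.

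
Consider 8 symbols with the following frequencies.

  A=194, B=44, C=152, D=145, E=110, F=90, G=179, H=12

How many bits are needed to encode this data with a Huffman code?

Merge the two smallest weights repeatedly:
H(12) + B(44) → 56
56 + F(90) → 146
E(110) + D(145) → 255
146 + C(152) → 298
G(179) + A(194) → 373
255 + 298 → 553
373 + 553 → 926
Each symbol's bit-cost is frequency × depth; summing gives 2607 bits (equivalently 56 + 146 + 255 + 298 + 373 + 553 + 926).

2607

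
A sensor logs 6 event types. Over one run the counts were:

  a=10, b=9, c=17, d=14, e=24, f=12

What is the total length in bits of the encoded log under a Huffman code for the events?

217

Greedily combine the two least-frequent nodes:
b(9) + a(10) → 19
f(12) + d(14) → 26
c(17) + 19 → 36
e(24) + 26 → 50
36 + 50 → 86
The encoded length is the sum of every internal node's weight: 19 + 26 + 36 + 50 + 86 = 217 bits.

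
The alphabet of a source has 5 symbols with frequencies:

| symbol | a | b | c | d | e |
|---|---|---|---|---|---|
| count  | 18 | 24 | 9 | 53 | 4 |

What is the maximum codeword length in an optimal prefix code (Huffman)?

Merge the two lowest-weight nodes at each step:
combine e(4), c(9) → 13
combine 13, a(18) → 31
combine b(24), 31 → 55
combine d(53), 55 → 108
The rarest symbols sit at the bottom; the longest codeword is 4 bits.

4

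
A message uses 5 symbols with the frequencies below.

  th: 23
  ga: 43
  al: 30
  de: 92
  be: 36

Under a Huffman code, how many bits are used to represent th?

Build the tree from the bottom:
merge th(23) and al(30): 53
merge be(36) and ga(43): 79
merge 53 and 79: 132
merge de(92) and 132: 224
The subtree containing th is merged 3 times, so code length = 3.

3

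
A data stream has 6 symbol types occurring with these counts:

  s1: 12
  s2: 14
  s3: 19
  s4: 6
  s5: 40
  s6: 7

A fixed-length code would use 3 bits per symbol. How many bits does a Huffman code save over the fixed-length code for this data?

67

Fixed-length: 3 bits × 98 symbols = 294 bits.
Huffman merges:
s4(6) + s6(7) → 13
s1(12) + 13 → 25
s2(14) + s3(19) → 33
25 + 33 → 58
s5(40) + 58 → 98
Huffman total = 13 + 25 + 33 + 58 + 98 = 227 bits.
Saving = 294 − 227 = 67 bits.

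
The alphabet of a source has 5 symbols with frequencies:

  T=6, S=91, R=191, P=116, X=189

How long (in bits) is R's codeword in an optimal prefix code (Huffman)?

2

Repeatedly merge the two smallest:
T(6) + S(91) → 97
97 + P(116) → 213
X(189) + R(191) → 380
213 + 380 → 593
R's leaf is at depth 2, giving a 2-bit codeword.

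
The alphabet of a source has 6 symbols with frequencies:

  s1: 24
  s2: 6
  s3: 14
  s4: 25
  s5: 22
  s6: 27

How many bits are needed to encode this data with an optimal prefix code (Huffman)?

298

Greedily combine the two least-frequent nodes:
s2(6) + s3(14) → 20
20 + s5(22) → 42
s1(24) + s4(25) → 49
s6(27) + 42 → 69
49 + 69 → 118
Total encoded bits = sum of merged weights = 20 + 42 + 49 + 69 + 118 = 298.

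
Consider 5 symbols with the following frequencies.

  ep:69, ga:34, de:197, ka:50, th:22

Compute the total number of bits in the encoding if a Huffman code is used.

709

Build the Huffman tree bottom-up:
merge th(22) and ga(34): 56
merge ka(50) and 56: 106
merge ep(69) and 106: 175
merge 175 and de(197): 372
Each symbol's bit-cost is frequency × depth; summing gives 709 bits (equivalently 56 + 106 + 175 + 372).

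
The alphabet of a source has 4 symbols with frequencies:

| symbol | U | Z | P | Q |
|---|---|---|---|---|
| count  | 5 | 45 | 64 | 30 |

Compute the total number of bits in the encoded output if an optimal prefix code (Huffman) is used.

Build the Huffman tree bottom-up:
merge U(5) and Q(30): 35
merge 35 and Z(45): 80
merge P(64) and 80: 144
Total encoded bits = sum of merged weights = 35 + 80 + 144 = 259.

259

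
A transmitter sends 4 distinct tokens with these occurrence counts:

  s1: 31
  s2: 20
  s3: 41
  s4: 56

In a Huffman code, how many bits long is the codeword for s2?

3

Build the tree from the bottom:
merge s2(20) and s1(31): 51
merge s3(41) and 51: 92
merge s4(56) and 92: 148
The subtree containing s2 is merged 3 times, so code length = 3.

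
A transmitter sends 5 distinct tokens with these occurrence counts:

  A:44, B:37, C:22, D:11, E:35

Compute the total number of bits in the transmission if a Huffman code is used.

Build the Huffman tree bottom-up:
merge D(11) and C(22): 33
merge 33 and E(35): 68
merge B(37) and A(44): 81
merge 68 and 81: 149
Each symbol's bit-cost is frequency × depth; summing gives 331 bits (equivalently 33 + 68 + 81 + 149).

331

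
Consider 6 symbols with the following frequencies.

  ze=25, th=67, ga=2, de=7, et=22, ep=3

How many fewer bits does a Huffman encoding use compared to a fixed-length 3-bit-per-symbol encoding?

Fixed-length: 3 bits × 126 symbols = 378 bits.
Huffman merges:
combine ga(2), ep(3) → 5
combine 5, de(7) → 12
combine 12, et(22) → 34
combine ze(25), 34 → 59
combine 59, th(67) → 126
Huffman total = 5 + 12 + 34 + 59 + 126 = 236 bits.
Saving = 378 − 236 = 142 bits.

142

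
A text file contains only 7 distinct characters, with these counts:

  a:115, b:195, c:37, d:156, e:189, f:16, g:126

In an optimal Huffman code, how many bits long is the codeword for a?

3

Build the tree from the bottom:
combine f(16), c(37) → 53
combine 53, a(115) → 168
combine g(126), d(156) → 282
combine 168, e(189) → 357
combine b(195), 282 → 477
combine 357, 477 → 834
The subtree containing a is merged 3 times, so code length = 3.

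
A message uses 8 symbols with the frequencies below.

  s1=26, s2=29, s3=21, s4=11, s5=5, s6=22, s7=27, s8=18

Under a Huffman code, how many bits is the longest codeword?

4

Merge the two lowest-weight nodes at each step:
combine s5(5), s4(11) → 16
combine 16, s8(18) → 34
combine s3(21), s6(22) → 43
combine s1(26), s7(27) → 53
combine s2(29), 34 → 63
combine 43, 53 → 96
combine 63, 96 → 159
Maximum depth reached is 4.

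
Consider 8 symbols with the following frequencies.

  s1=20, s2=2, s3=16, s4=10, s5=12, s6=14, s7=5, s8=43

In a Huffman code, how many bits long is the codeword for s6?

3

Huffman merges, smallest pair first:
combine s2(2), s7(5) → 7
combine 7, s4(10) → 17
combine s5(12), s6(14) → 26
combine s3(16), 17 → 33
combine s1(20), 26 → 46
combine 33, s8(43) → 76
combine 46, 76 → 122
The subtree containing s6 is merged 3 times, so code length = 3.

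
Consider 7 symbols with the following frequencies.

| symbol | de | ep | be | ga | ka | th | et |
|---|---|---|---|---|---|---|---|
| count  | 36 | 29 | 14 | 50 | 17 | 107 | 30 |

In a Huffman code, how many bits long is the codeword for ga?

Repeatedly merge the two smallest:
combine be(14), ka(17) → 31
combine ep(29), et(30) → 59
combine 31, de(36) → 67
combine ga(50), 59 → 109
combine 67, th(107) → 174
combine 109, 174 → 283
The subtree containing ga is merged 2 times, so code length = 2.

2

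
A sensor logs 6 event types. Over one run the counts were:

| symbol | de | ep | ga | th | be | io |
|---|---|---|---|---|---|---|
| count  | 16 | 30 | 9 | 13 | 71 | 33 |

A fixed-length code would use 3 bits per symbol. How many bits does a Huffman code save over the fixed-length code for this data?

Fixed-length: 3 bits × 172 symbols = 516 bits.
Huffman merges:
merge ga(9) and th(13): 22
merge de(16) and 22: 38
merge ep(30) and io(33): 63
merge 38 and 63: 101
merge be(71) and 101: 172
Huffman total = 22 + 38 + 63 + 101 + 172 = 396 bits.
Saving = 516 − 396 = 120 bits.

120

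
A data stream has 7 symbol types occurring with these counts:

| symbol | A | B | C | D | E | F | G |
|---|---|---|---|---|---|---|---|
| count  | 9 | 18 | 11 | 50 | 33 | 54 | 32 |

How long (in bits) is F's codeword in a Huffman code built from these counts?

2

Repeatedly merge the two smallest:
combine A(9), C(11) → 20
combine B(18), 20 → 38
combine G(32), E(33) → 65
combine 38, D(50) → 88
combine F(54), 65 → 119
combine 88, 119 → 207
F's leaf is at depth 2, giving a 2-bit codeword.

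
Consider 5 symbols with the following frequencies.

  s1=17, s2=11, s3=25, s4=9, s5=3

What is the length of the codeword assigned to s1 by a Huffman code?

2

Huffman merges, smallest pair first:
s5(3) + s4(9) → 12
s2(11) + 12 → 23
s1(17) + 23 → 40
s3(25) + 40 → 65
The subtree containing s1 is merged 2 times, so code length = 2.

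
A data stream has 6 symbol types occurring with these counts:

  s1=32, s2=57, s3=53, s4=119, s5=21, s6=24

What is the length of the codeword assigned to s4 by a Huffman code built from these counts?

Build the tree from the bottom:
s5(21) + s6(24) → 45
s1(32) + 45 → 77
s3(53) + s2(57) → 110
77 + 110 → 187
s4(119) + 187 → 306
s4 sits one level below the root: a 1-bit codeword.

1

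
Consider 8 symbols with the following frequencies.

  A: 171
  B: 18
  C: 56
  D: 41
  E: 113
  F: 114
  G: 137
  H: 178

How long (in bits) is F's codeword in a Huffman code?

3

Build the tree from the bottom:
B(18) + D(41) → 59
C(56) + 59 → 115
E(113) + F(114) → 227
115 + G(137) → 252
A(171) + H(178) → 349
227 + 252 → 479
349 + 479 → 828
F sits 3 levels below the root, so its codeword is 3 bits.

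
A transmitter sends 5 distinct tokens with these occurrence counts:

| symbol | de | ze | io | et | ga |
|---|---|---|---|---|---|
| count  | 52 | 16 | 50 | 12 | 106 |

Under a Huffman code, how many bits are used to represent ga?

1

Build the tree from the bottom:
et(12) + ze(16) → 28
28 + io(50) → 78
de(52) + 78 → 130
ga(106) + 130 → 236
ga is a child of the root — depth 1, so its codeword is a single bit.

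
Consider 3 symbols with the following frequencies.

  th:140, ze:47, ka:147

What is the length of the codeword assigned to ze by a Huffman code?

2

Build the tree from the bottom:
ze(47) + th(140) → 187
ka(147) + 187 → 334
ze's leaf is at depth 2, giving a 2-bit codeword.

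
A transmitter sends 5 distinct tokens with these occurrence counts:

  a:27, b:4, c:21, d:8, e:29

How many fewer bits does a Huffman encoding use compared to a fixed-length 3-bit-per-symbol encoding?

77

Fixed-length: 3 bits × 89 symbols = 267 bits.
Huffman merges:
b(4) + d(8) → 12
12 + c(21) → 33
a(27) + e(29) → 56
33 + 56 → 89
Huffman total = 12 + 33 + 56 + 89 = 190 bits.
Saving = 267 − 190 = 77 bits.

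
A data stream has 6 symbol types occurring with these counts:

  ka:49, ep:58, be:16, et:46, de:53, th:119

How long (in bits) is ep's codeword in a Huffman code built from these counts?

2

Huffman merges, smallest pair first:
be(16) + et(46) → 62
ka(49) + de(53) → 102
ep(58) + 62 → 120
102 + th(119) → 221
120 + 221 → 341
ep sits 2 levels below the root, so its codeword is 2 bits.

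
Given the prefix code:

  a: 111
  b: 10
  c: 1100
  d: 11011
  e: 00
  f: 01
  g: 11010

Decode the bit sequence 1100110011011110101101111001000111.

ccdgdcbea

Read left to right; each codeword is recognised as soon as it completes (prefix code):
  1100→c | 1100→c | 11011→d | 11010→g | 11011→d | 1100→c | 10→b | 00→e | 111→a
Decoded message: ccdgdcbea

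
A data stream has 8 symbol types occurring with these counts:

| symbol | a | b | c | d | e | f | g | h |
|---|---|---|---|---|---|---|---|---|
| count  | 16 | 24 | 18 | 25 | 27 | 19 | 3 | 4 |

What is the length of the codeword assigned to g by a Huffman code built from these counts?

Repeatedly merge the two smallest:
g(3) + h(4) → 7
7 + a(16) → 23
c(18) + f(19) → 37
23 + b(24) → 47
d(25) + e(27) → 52
37 + 47 → 84
52 + 84 → 136
g's leaf is at depth 5, giving a 5-bit codeword.

5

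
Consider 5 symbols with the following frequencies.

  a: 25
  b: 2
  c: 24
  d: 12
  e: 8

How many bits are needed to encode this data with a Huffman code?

149

Merge the two smallest weights repeatedly:
merge b(2) and e(8): 10
merge 10 and d(12): 22
merge 22 and c(24): 46
merge a(25) and 46: 71
The encoded length is the sum of every internal node's weight: 10 + 22 + 46 + 71 = 149 bits.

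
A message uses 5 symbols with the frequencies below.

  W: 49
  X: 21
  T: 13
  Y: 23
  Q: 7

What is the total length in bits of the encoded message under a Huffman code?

238

Merge the two smallest weights repeatedly:
merge Q(7) and T(13): 20
merge 20 and X(21): 41
merge Y(23) and 41: 64
merge W(49) and 64: 113
The encoded length is the sum of every internal node's weight: 20 + 41 + 64 + 113 = 238 bits.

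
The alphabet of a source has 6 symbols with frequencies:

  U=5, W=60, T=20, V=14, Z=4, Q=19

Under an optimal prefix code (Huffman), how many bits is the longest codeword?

4

Merge the two lowest-weight nodes at each step:
combine Z(4), U(5) → 9
combine 9, V(14) → 23
combine Q(19), T(20) → 39
combine 23, 39 → 62
combine W(60), 62 → 122
The rarest symbols sit at the bottom; the longest codeword is 4 bits.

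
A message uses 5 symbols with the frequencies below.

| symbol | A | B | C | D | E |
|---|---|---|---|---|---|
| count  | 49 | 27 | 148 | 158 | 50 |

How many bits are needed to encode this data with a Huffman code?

Greedily combine the two least-frequent nodes:
B(27) + A(49) → 76
E(50) + 76 → 126
126 + C(148) → 274
D(158) + 274 → 432
The encoded length is the sum of every internal node's weight: 76 + 126 + 274 + 432 = 908 bits.

908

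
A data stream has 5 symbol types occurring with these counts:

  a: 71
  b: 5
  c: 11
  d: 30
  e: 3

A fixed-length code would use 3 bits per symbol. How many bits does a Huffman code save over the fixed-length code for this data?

164

Fixed-length: 3 bits × 120 symbols = 360 bits.
Huffman merges:
merge e(3) and b(5): 8
merge 8 and c(11): 19
merge 19 and d(30): 49
merge 49 and a(71): 120
Huffman total = 8 + 19 + 49 + 120 = 196 bits.
Saving = 360 − 196 = 164 bits.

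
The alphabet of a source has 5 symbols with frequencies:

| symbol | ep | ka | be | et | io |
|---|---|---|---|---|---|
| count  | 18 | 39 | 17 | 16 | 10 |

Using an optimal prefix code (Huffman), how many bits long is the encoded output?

222

Greedily combine the two least-frequent nodes:
io(10) + et(16) → 26
be(17) + ep(18) → 35
26 + 35 → 61
ka(39) + 61 → 100
Each symbol's bit-cost is frequency × depth; summing gives 222 bits (equivalently 26 + 35 + 61 + 100).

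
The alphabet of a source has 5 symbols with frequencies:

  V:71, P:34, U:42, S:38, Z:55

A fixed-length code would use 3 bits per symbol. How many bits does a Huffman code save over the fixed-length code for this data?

Fixed-length: 3 bits × 240 symbols = 720 bits.
Huffman merges:
merge P(34) and S(38): 72
merge U(42) and Z(55): 97
merge V(71) and 72: 143
merge 97 and 143: 240
Huffman total = 72 + 97 + 143 + 240 = 552 bits.
Saving = 720 − 552 = 168 bits.

168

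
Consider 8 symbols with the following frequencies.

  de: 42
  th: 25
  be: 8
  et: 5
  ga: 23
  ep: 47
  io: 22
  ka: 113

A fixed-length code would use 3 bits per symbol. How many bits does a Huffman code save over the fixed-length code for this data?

130

Fixed-length: 3 bits × 285 symbols = 855 bits.
Huffman merges:
combine et(5), be(8) → 13
combine 13, io(22) → 35
combine ga(23), th(25) → 48
combine 35, de(42) → 77
combine ep(47), 48 → 95
combine 77, 95 → 172
combine ka(113), 172 → 285
Huffman total = 13 + 35 + 48 + 77 + 95 + 172 + 285 = 725 bits.
Saving = 855 − 725 = 130 bits.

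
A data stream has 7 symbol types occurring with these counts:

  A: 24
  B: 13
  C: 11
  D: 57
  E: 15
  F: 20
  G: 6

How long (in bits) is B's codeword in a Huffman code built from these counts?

Build the tree from the bottom:
merge G(6) and C(11): 17
merge B(13) and E(15): 28
merge 17 and F(20): 37
merge A(24) and 28: 52
merge 37 and 52: 89
merge D(57) and 89: 146
The subtree containing B is merged 4 times, so code length = 4.

4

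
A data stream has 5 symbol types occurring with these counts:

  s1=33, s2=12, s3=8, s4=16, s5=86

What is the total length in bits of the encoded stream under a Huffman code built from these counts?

Build the Huffman tree bottom-up:
combine s3(8), s2(12) → 20
combine s4(16), 20 → 36
combine s1(33), 36 → 69
combine 69, s5(86) → 155
The encoded length is the sum of every internal node's weight: 20 + 36 + 69 + 155 = 280 bits.

280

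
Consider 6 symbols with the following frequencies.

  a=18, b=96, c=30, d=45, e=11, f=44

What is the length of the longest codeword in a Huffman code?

4

Merge the two lowest-weight nodes at each step:
combine e(11), a(18) → 29
combine 29, c(30) → 59
combine f(44), d(45) → 89
combine 59, 89 → 148
combine b(96), 148 → 244
Maximum depth reached is 4.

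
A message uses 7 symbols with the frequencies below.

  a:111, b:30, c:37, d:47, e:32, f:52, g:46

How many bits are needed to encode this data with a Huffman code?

954

Build the Huffman tree bottom-up:
combine b(30), e(32) → 62
combine c(37), g(46) → 83
combine d(47), f(52) → 99
combine 62, 83 → 145
combine 99, a(111) → 210
combine 145, 210 → 355
Each symbol's bit-cost is frequency × depth; summing gives 954 bits (equivalently 62 + 83 + 99 + 145 + 210 + 355).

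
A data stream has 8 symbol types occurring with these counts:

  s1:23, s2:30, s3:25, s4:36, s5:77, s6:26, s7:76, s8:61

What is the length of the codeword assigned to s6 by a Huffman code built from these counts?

Build the tree from the bottom:
merge s1(23) and s3(25): 48
merge s6(26) and s2(30): 56
merge s4(36) and 48: 84
merge 56 and s8(61): 117
merge s7(76) and s5(77): 153
merge 84 and 117: 201
merge 153 and 201: 354
s6 sits 4 levels below the root, so its codeword is 4 bits.

4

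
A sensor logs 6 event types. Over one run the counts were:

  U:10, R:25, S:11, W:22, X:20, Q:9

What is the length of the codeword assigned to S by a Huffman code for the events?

3

Huffman merges, smallest pair first:
Q(9) + U(10) → 19
S(11) + 19 → 30
X(20) + W(22) → 42
R(25) + 30 → 55
42 + 55 → 97
The subtree containing S is merged 3 times, so code length = 3.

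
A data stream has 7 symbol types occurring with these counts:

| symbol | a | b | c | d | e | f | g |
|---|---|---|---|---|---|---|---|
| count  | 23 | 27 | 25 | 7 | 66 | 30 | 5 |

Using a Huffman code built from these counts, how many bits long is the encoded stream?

Greedily combine the two least-frequent nodes:
g(5) + d(7) → 12
12 + a(23) → 35
c(25) + b(27) → 52
f(30) + 35 → 65
52 + 65 → 117
e(66) + 117 → 183
Total encoded bits = sum of merged weights = 12 + 35 + 52 + 65 + 117 + 183 = 464.

464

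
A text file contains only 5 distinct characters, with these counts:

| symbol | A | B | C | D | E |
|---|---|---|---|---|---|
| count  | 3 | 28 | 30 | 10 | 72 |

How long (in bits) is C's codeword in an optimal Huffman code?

Huffman merges, smallest pair first:
combine A(3), D(10) → 13
combine 13, B(28) → 41
combine C(30), 41 → 71
combine 71, E(72) → 143
C's leaf is at depth 2, giving a 2-bit codeword.

2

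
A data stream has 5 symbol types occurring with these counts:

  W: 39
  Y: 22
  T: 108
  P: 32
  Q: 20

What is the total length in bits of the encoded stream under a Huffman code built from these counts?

447

Merge the two smallest weights repeatedly:
Q(20) + Y(22) → 42
P(32) + W(39) → 71
42 + 71 → 113
T(108) + 113 → 221
Total encoded bits = sum of merged weights = 42 + 71 + 113 + 221 = 447.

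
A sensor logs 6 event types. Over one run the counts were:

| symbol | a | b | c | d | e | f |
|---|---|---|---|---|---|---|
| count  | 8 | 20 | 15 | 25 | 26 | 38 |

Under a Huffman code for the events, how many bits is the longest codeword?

4

Merge the two lowest-weight nodes at each step:
a(8) + c(15) → 23
b(20) + 23 → 43
d(25) + e(26) → 51
f(38) + 43 → 81
51 + 81 → 132
Maximum depth reached is 4.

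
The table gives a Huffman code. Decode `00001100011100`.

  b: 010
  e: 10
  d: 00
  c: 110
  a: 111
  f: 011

ddcdad

Read left to right; each codeword is recognised as soon as it completes (prefix code):
  00→d | 00→d | 110→c | 00→d | 111→a | 00→d
Decoded message: ddcdad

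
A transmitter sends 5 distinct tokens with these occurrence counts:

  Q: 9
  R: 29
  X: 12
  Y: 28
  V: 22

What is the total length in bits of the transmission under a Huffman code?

221

Greedily combine the two least-frequent nodes:
combine Q(9), X(12) → 21
combine 21, V(22) → 43
combine Y(28), R(29) → 57
combine 43, 57 → 100
Each symbol's bit-cost is frequency × depth; summing gives 221 bits (equivalently 21 + 43 + 57 + 100).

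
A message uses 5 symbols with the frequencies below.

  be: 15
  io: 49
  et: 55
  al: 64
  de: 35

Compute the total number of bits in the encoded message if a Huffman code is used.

486

Greedily combine the two least-frequent nodes:
be(15) + de(35) → 50
io(49) + 50 → 99
et(55) + al(64) → 119
99 + 119 → 218
Each symbol's bit-cost is frequency × depth; summing gives 486 bits (equivalently 50 + 99 + 119 + 218).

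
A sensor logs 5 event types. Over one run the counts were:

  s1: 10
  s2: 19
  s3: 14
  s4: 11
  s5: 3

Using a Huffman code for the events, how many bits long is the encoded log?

127

Merge the two smallest weights repeatedly:
combine s5(3), s1(10) → 13
combine s4(11), 13 → 24
combine s3(14), s2(19) → 33
combine 24, 33 → 57
The encoded length is the sum of every internal node's weight: 13 + 24 + 33 + 57 = 127 bits.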